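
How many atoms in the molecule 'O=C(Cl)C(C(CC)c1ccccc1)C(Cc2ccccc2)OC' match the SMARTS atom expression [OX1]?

1

The query [OX1] means: aliphatic oxygen with one total connection — typically a carbonyl =O or an oxide.
Check the 23 heavy atoms by environment: 7× C (X4) → no; 12× c (aromatic, X3) → no; 1× C (X3) → no; 1× O (X1) → match; 1× Cl (X1) → no; 1× O (X2) → no.
That gives 1 matching atom.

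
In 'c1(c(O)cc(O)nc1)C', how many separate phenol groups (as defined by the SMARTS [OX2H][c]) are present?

2

[OX2H][c] is the SMARTS for a phenol: a hydroxyl oxygen attached to an aromatic carbon.
The molecule carries 2 separate instances of a hydroxyl group (-OH) meeting every constraint; each maps to a distinct set of atoms, giving 2 matches.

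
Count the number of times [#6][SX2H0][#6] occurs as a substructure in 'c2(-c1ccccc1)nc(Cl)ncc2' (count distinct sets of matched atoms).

[#6][SX2H0][#6] is the SMARTS for a thioether: an aliphatic sulfur bridging two carbons with no H on the sulfur.
No fragment in the molecule satisfies every constraint, giving 0 matches.

0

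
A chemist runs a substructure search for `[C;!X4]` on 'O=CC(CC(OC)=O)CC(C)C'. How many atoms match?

2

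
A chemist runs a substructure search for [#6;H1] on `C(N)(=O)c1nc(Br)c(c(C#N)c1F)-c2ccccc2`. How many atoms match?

The query [#6;H1] means: any carbon bearing exactly one hydrogen.
Check the 19 heavy atoms by environment: 1× n (aromatic, H0) → no; 6× c (aromatic, H0) → no; 2× C (H0) → no; 1× N (H0) → no; 1× O (H0) → no; 1× N (H2) → no; 1× Br (H0) → no; 1× F (H0) → no; 5× c (aromatic, H1) → match.
That gives 5 matching atoms.

5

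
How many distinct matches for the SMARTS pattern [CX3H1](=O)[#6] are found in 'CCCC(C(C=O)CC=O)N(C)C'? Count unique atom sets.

[CX3H1](=O)[#6] is the SMARTS for an aldehyde: an sp2 carbon with one H, double-bonded to O and single-bonded to carbon.
The molecule carries 2 separate instances of an aldehyde (-CHO) meeting every constraint; each maps to a distinct set of atoms, giving 2 matches.

2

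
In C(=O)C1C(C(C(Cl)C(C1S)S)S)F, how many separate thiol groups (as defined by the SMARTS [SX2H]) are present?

3

[SX2H] is the SMARTS for a thiol: an aliphatic sulfur with two connections, one being H.
The molecule carries 3 separate instances of a thiol (-SH) meeting every constraint; each maps to a distinct set of atoms, giving 3 matches.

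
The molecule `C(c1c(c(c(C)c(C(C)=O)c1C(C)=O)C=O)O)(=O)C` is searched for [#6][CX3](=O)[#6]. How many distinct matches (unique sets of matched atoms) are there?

[#6][CX3](=O)[#6] is the SMARTS for a ketone: a carbonyl carbon (no H) flanked by two carbons.
The molecule carries 3 separate instances of an acetyl/ketone group (-C(=O)CH3) meeting every constraint; each maps to a distinct set of atoms, giving 3 matches.

3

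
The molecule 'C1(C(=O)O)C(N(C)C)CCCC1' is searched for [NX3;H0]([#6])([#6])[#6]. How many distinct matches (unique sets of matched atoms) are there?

1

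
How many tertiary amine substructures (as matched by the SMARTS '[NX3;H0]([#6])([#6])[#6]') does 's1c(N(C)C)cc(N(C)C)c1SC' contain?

[NX3;H0]([#6])([#6])[#6] is the SMARTS for a tertiary amine: a trivalent nitrogen with no H, bonded to three carbons.
The molecule carries 2 separate instances of a dimethylamino group (-N(CH3)2) meeting every constraint; each maps to a distinct set of atoms, giving 2 matches.

2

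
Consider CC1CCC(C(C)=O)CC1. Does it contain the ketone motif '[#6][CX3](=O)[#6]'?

Yes

The pattern [#6][CX3](=O)[#6] describes a carbonyl carbon (no H) flanked by two carbons — a ketone.
The molecule carries an acetyl/ketone group (-C(=O)CH3), whose atoms satisfy every constraint of the query, so the pattern matches.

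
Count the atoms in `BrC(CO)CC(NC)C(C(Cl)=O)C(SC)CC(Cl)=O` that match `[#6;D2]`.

Check the 19 heavy atoms by environment: 3× C (D2) → match; 6× C (D3) → no; 1× Br (D1) → no; 1× N (D2) → no; 2× C (D1) → no; 3× O (D1) → no; 2× Cl (D1) → no; 1× S (D2) → no.
That gives 3 matching atoms.

3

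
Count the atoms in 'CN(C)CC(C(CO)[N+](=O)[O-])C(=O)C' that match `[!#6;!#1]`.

6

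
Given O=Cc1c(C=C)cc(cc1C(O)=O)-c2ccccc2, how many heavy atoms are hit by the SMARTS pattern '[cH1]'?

The query [cH1] means: aromatic carbon bearing exactly one hydrogen.
Check the 19 heavy atoms by environment: 7× c (aromatic, H1) → match; 5× c (aromatic, H0) → no; 2× C (H1) → no; 2× O (H0) → no; 1× C (H0) → no; 1× O (H1) → no; 1× C (H2) → no.
That gives 7 matching atoms.

7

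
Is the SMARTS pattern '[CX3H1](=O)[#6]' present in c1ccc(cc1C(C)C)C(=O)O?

The pattern [CX3H1](=O)[#6] describes an sp2 carbon with one H, double-bonded to O and single-bonded to carbon — an aldehyde.
The closest candidate here is a carboxylic acid group (-C(=O)OH), but the carbonyl carbon has H0 and is bonded to O, not H1. No other fragment satisfies the full query, so there is no match.

No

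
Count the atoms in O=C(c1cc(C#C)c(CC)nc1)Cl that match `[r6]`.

6

The query [r6] means: r6 matches atoms in a six-membered ring.
Check the 13 heavy atoms by environment: 1× n (aromatic, in 6-ring) → match; 5× c (aromatic, in 6-ring) → match; 5× C (acyclic) → no; 1× O (acyclic) → no; 1× Cl (acyclic) → no.
Summing the matching environments: 1 + 5 = 6 matching atoms.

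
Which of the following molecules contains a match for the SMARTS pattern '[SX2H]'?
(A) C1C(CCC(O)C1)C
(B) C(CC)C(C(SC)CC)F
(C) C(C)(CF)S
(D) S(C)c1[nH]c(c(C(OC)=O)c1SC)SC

C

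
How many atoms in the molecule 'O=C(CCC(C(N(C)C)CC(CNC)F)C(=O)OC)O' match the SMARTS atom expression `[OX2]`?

2

The query [OX2] means: aliphatic oxygen with two total connections — ether, hydroxyl, or ester single-bond O.
Check the 20 heavy atoms by environment: 11× C (X4) → no; 2× C (X3) → no; 2× O (X1) → no; 2× O (X2) → match; 2× N (X3) → no; 1× F (X1) → no.
That gives 2 matching atoms.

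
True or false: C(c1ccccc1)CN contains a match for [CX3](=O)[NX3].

False

The pattern [CX3](=O)[NX3] describes a carbonyl carbon bonded to a trivalent nitrogen — an amide.
The closest candidate here is a primary amino group (-NH2), but the -NH2 is not attached to a carbonyl carbon. No other fragment satisfies the full query, so there is no match.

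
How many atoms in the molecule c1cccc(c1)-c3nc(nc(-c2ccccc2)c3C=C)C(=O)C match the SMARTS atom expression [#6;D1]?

2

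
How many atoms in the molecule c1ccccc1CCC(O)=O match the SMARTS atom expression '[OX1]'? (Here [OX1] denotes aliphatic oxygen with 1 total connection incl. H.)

The query [OX1] means: aliphatic oxygen with one total connection — typically a carbonyl =O or an oxide.
Check the 11 heavy atoms by environment: 2× C (X4) → no; 1× C (X3) → no; 1× O (X1) → match; 1× O (X2) → no; 6× c (aromatic, X3) → no.
That gives 1 matching atom.

1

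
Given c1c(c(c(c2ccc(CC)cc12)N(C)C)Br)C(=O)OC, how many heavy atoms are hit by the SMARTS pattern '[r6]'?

10

The query [r6] means: r6 matches atoms in a six-membered ring.
Check the 20 heavy atoms by environment: 10× c (aromatic, in 6-ring) → match; 1× N (acyclic) → no; 6× C (acyclic) → no; 1× Br (acyclic) → no; 2× O (acyclic) → no.
That gives 10 matching atoms.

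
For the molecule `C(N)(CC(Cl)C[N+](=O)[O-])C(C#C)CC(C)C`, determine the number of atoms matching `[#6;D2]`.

4

The query [#6;D2] means: any carbon bonded to exactly two heavy atoms.
Check the 16 heavy atoms by environment: 4× C (D2) → match; 4× C (D3) → no; 3× C (D1) → no; 1× Cl (D1) → no; 1× N (charge +1, D3) → no; 1× O (charge -1, D1) → no; 1× O (D1) → no; 1× N (D1) → no.
That gives 4 matching atoms.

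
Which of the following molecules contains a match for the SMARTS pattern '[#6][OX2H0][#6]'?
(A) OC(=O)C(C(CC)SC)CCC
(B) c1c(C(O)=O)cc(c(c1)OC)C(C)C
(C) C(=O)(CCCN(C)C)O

[#6][OX2H0][#6] describes an aliphatic oxygen bridging two carbons with no H on the oxygen (an ether).
(A) has a carboxylic acid group (-C(=O)OH) but the -OH oxygen has H1; the =O is OX1, not OX2.
(B) contains a methoxy ether (-OCH3), which satisfies every atom and bond constraint.
(C) has a carboxylic acid group (-C(=O)OH) but the -OH oxygen has H1; the =O is OX1, not OX2.
So the answer is (B).

B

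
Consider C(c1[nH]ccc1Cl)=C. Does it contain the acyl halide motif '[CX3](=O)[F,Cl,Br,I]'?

No

The pattern [CX3](=O)[F,Cl,Br,I] describes a carbonyl carbon bonded to a halogen — an acyl halide.
The closest candidate here is a chloro substituent, but the Cl is not on a carbonyl carbon. No other fragment satisfies the full query, so there is no match.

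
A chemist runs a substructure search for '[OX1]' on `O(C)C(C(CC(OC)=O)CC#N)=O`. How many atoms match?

2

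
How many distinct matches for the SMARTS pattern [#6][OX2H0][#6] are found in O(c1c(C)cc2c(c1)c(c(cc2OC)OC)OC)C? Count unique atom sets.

4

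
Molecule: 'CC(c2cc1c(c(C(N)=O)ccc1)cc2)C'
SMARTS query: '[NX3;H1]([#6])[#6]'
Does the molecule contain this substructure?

No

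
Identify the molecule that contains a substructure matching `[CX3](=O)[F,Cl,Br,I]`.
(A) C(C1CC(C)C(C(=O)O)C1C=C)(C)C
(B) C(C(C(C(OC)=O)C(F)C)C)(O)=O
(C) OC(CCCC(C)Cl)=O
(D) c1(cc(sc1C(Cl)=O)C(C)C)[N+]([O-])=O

D

[CX3](=O)[F,Cl,Br,I] describes a carbonyl carbon bonded to a halogen (an acyl halide).
(A) has a carboxylic acid group (-C(=O)OH) but the carbonyl is bonded to -OH, not to a halogen.
(B) has a carboxylic acid group (-C(=O)OH) but the carbonyl is bonded to -OH, not to a halogen.
(C) has a chloro substituent but the Cl is not on a carbonyl carbon.
(D) contains an acyl chloride (-C(=O)Cl), which satisfies every atom and bond constraint.
So the answer is (D).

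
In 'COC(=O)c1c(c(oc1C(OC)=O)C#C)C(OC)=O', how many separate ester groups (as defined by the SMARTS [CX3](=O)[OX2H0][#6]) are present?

[CX3](=O)[OX2H0][#6] is the SMARTS for an ester: a carbonyl carbon bonded to an oxygen that is itself bonded to carbon (no H on that O).
The molecule carries 3 separate instances of a methyl-ester group (-C(=O)OCH3) meeting every constraint; each maps to a distinct set of atoms, giving 3 matches.

3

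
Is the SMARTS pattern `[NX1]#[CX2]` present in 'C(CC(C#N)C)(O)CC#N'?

Yes

The pattern [NX1]#[CX2] describes a nitrogen triple-bonded to a two-connected carbon — a nitrile.
The molecule carries a nitrile (-C#N), whose atoms satisfy every constraint of the query, so the pattern matches.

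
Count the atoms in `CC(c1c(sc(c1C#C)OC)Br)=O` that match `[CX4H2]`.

0

Check the 13 heavy atoms by environment: 1× s (aromatic, H0, X2) → no; 4× c (aromatic, H0, X3) → no; 1× Br (H0, X1) → no; 1× C (H0, X2) → no; 1× C (H1, X2) → no; 1× C (H0, X3) → no; 1× O (H0, X1) → no; 2× C (H3, X4) → no; 1× O (H0, X2) → no.
No environment satisfies the query, so 0 matching atoms.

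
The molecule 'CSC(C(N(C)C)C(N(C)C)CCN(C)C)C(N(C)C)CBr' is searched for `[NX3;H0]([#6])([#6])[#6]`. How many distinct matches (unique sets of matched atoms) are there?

4

[NX3;H0]([#6])([#6])[#6] is the SMARTS for a tertiary amine: a trivalent nitrogen with no H, bonded to three carbons.
The molecule carries 4 separate instances of a dimethylamino group (-N(CH3)2) meeting every constraint; each maps to a distinct set of atoms, giving 4 matches.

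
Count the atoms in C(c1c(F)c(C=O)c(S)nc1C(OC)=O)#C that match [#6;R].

5

The query [#6;R] means: carbon that is part of a ring.
Check the 16 heavy atoms by environment: 1× n (aromatic, in 6-ring) → no; 5× c (aromatic, in 6-ring) → match; 5× C (acyclic) → no; 1× F (acyclic) → no; 3× O (acyclic) → no; 1× S (acyclic) → no.
That gives 5 matching atoms.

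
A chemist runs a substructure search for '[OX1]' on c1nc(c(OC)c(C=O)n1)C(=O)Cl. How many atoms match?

The query [OX1] means: aliphatic oxygen with one total connection — typically a carbonyl =O or an oxide.
Check the 13 heavy atoms by environment: 2× n (aromatic, X2) → no; 4× c (aromatic, X3) → no; 2× C (X3) → no; 2× O (X1) → match; 1× O (X2) → no; 1× C (X4) → no; 1× Cl (X1) → no.
That gives 2 matching atoms.

2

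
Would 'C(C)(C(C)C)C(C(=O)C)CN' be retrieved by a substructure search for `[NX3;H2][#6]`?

Yes

The pattern [NX3;H2][#6] describes a trivalent nitrogen with two H attached to carbon — a primary amine.
The molecule carries a primary amino group (-NH2), whose atoms satisfy every constraint of the query, so the pattern matches.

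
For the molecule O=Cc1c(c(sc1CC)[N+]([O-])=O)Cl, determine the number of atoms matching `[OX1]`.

The query [OX1] means: aliphatic oxygen with one total connection — typically a carbonyl =O or an oxide.
Check the 13 heavy atoms by environment: 1× s (aromatic, X2) → no; 4× c (aromatic, X3) → no; 1× Cl (X1) → no; 1× N (charge +1, X3) → no; 1× O (charge -1, X1) → match; 2× O (X1) → match; 2× C (X4) → no; 1× C (X3) → no.
Summing the matching environments: 1 + 2 = 3 matching atoms.

3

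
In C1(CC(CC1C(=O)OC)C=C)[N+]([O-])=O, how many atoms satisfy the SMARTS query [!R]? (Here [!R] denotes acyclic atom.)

9

The query [!R] means: !R matches any atom not in a ring.
Check the 14 heavy atoms by environment: 5× C (in 5-ring) → no; 4× C (acyclic) → match; 3× O (acyclic) → match; 1× N (charge +1, acyclic) → match; 1× O (charge -1, acyclic) → match.
Summing the matching environments: 4 + 3 + 1 + 1 = 9 matching atoms.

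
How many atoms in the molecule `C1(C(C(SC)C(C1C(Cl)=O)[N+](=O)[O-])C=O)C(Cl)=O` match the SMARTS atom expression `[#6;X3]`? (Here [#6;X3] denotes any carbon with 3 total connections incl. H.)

Check the 18 heavy atoms by environment: 6× C (X4) → no; 3× C (X3) → match; 4× O (X1) → no; 2× Cl (X1) → no; 1× S (X2) → no; 1× N (charge +1, X3) → no; 1× O (charge -1, X1) → no.
That gives 3 matching atoms.

3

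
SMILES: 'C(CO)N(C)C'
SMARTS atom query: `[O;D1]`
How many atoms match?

1

Check the 6 heavy atoms by environment: 2× C (D2) → no; 1× O (D1) → match; 1× N (D3) → no; 2× C (D1) → no.
That gives 1 matching atom.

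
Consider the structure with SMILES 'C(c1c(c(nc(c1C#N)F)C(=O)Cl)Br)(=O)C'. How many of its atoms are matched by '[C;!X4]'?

The query [C;!X4] means: aliphatic carbon that does not have four total connections.
Check the 16 heavy atoms by environment: 1× n (aromatic, X2) → no; 5× c (aromatic, X3) → no; 1× C (X2) → match; 1× N (X1) → no; 1× Br (X1) → no; 2× C (X3) → match; 2× O (X1) → no; 1× C (X4) → no; 1× Cl (X1) → no; 1× F (X1) → no.
Summing the matching environments: 1 + 2 = 3 matching atoms.

3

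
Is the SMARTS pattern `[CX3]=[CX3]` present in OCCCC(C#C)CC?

The pattern [CX3]=[CX3] describes a non-aromatic C=C double bond between two sp2 carbons — an alkene.
The closest candidate here is an ethynyl group (-C#CH), but the C-C bond is a triple bond, not a double bond. No other fragment satisfies the full query, so there is no match.

No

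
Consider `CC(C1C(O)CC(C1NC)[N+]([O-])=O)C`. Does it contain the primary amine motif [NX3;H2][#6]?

No

The pattern [NX3;H2][#6] describes a trivalent nitrogen with two H attached to carbon — a primary amine.
The closest candidate here is a nitro group (-[N+](=O)[O-]), but the nitrogen is [N+] with no H, not NX3H2. No other fragment satisfies the full query, so there is no match.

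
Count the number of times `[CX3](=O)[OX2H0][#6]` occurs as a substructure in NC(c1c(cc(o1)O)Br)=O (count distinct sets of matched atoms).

[CX3](=O)[OX2H0][#6] is the SMARTS for an ester: a carbonyl carbon bonded to an oxygen that is itself bonded to carbon (no H on that O).
The molecule has a primary amide (-C(=O)NH2), but the carbonyl is bonded to N, not to an O-C linkage; nothing else fits, so there are 0 matches.

0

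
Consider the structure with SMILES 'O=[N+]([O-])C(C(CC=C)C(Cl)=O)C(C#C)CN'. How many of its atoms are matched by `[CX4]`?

The query [CX4] means: C with X4: aliphatic carbon with exactly 4 total connections (bonds + H).
Check the 16 heavy atoms by environment: 5× C (X4) → match; 3× C (X3) → no; 1× N (X3) → no; 1× N (charge +1, X3) → no; 1× O (charge -1, X1) → no; 2× O (X1) → no; 2× C (X2) → no; 1× Cl (X1) → no.
That gives 5 matching atoms.

5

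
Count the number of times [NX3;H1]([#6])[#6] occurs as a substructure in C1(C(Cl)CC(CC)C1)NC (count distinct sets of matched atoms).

1

[NX3;H1]([#6])[#6] is the SMARTS for a secondary amine: a trivalent nitrogen with one H, bonded to two carbons.
Exactly one fragment in the molecule meets all constraints, giving 1 match.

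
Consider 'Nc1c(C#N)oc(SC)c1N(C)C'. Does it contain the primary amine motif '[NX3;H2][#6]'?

Yes

The pattern [NX3;H2][#6] describes a trivalent nitrogen with two H attached to carbon — a primary amine.
The molecule carries a primary amino group (-NH2), whose atoms satisfy every constraint of the query, so the pattern matches.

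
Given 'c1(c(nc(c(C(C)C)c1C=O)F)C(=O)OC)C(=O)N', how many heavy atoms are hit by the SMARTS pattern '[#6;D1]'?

The query [#6;D1] means: carbon bonded to exactly one heavy atom.
Check the 19 heavy atoms by environment: 1× n (aromatic, D2) → no; 5× c (aromatic, D3) → no; 3× C (D3) → no; 3× O (D1) → no; 1× O (D2) → no; 3× C (D1) → match; 1× C (D2) → no; 1× N (D1) → no; 1× F (D1) → no.
That gives 3 matching atoms.

3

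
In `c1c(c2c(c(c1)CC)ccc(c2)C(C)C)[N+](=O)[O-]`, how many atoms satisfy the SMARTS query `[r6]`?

Check the 18 heavy atoms by environment: 10× c (aromatic, in 6-ring) → match; 5× C (acyclic) → no; 1× N (charge +1, acyclic) → no; 1× O (charge -1, acyclic) → no; 1× O (acyclic) → no.
That gives 10 matching atoms.

10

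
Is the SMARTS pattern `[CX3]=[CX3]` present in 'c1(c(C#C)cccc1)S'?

No

The pattern [CX3]=[CX3] describes a non-aromatic C=C double bond between two sp2 carbons — an alkene.
The closest candidate here is an ethynyl group (-C#CH), but the C-C bond is a triple bond, not a double bond. No other fragment satisfies the full query, so there is no match.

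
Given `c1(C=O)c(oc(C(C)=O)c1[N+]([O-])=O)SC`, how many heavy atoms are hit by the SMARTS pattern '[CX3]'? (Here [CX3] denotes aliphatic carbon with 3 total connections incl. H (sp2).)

The query [CX3] means: C with X3: aliphatic carbon with exactly 3 total connections.
Check the 15 heavy atoms by environment: 1× o (aromatic, X2) → no; 4× c (aromatic, X3) → no; 2× C (X3) → match; 3× O (X1) → no; 1× N (charge +1, X3) → no; 1× O (charge -1, X1) → no; 2× C (X4) → no; 1× S (X2) → no.
That gives 2 matching atoms.

2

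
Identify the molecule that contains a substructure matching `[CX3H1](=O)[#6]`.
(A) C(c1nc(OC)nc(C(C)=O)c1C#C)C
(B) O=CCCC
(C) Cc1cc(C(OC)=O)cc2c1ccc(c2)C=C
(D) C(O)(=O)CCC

B

[CX3H1](=O)[#6] describes an sp2 carbon with one H, double-bonded to O and single-bonded to carbon (an aldehyde).
(A) has an acetyl/ketone group (-C(=O)CH3) but the carbonyl carbon has H0 (two carbon neighbours), not H1.
(B) contains an aldehyde (-CHO), which satisfies every atom and bond constraint.
(C) has a methyl-ester group (-C(=O)OCH3) but the carbonyl carbon has H0, not H1.
(D) has a carboxylic acid group (-C(=O)OH) but the carbonyl carbon has H0 and is bonded to O, not H1.
So the answer is (B).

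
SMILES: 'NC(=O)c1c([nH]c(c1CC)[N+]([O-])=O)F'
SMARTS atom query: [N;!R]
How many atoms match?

The query [N;!R] means: aliphatic nitrogen not in a ring.
Check the 14 heavy atoms by environment: 1× n (aromatic, in 5-ring) → no; 4× c (aromatic, in 5-ring) → no; 1× F (acyclic) → no; 3× C (acyclic) → no; 2× O (acyclic) → no; 1× N (acyclic) → match; 1× N (charge +1, acyclic) → match; 1× O (charge -1, acyclic) → no.
Summing the matching environments: 1 + 1 = 2 matching atoms.

2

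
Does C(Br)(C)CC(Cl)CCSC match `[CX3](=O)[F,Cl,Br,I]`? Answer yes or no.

The pattern [CX3](=O)[F,Cl,Br,I] describes a carbonyl carbon bonded to a halogen — an acyl halide.
The closest candidate here is a chloro substituent, but the Cl is not on a carbonyl carbon. No other fragment satisfies the full query, so there is no match.

No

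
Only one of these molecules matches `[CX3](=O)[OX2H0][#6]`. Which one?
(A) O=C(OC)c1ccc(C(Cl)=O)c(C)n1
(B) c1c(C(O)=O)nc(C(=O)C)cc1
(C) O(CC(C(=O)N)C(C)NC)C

A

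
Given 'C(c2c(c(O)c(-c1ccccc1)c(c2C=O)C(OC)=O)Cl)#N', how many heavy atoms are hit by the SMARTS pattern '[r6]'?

12

The query [r6] means: r6 matches atoms in a six-membered ring.
Check the 22 heavy atoms by environment: 12× c (aromatic, in 6-ring) → match; 4× C (acyclic) → no; 4× O (acyclic) → no; 1× Cl (acyclic) → no; 1× N (acyclic) → no.
That gives 12 matching atoms.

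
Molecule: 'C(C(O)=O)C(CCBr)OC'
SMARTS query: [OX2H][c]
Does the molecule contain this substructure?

No

The pattern [OX2H][c] describes a hydroxyl oxygen attached to an aromatic carbon — a phenol.
The closest candidate here is a methoxy ether (-OCH3), but the oxygen has H0, not H1. No other fragment satisfies the full query, so there is no match.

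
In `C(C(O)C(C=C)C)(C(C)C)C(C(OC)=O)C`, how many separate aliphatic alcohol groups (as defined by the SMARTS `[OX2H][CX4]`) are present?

[OX2H][CX4] is the SMARTS for an aliphatic alcohol: a hydroxyl oxygen bound to an sp3 (X4) carbon.
Exactly one fragment in the molecule meets all constraints, giving 1 match.

1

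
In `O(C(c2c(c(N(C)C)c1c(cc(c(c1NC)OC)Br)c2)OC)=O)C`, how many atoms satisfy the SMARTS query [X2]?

3

Check the 24 heavy atoms by environment: 10× c (aromatic, X3) → no; 3× O (X2) → match; 6× C (X4) → no; 2× N (X3) → no; 1× Br (X1) → no; 1× C (X3) → no; 1× O (X1) → no.
That gives 3 matching atoms.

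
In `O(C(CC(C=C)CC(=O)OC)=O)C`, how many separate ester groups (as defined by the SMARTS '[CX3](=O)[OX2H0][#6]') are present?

2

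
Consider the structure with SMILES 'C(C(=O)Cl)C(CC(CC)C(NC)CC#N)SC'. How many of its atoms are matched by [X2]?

The query [X2] means: any atom with exactly two total connections (bonds + H).
Check the 17 heavy atoms by environment: 10× C (X4) → no; 1× C (X3) → no; 1× O (X1) → no; 1× Cl (X1) → no; 1× S (X2) → match; 1× N (X3) → no; 1× C (X2) → match; 1× N (X1) → no.
Summing the matching environments: 1 + 1 = 2 matching atoms.

2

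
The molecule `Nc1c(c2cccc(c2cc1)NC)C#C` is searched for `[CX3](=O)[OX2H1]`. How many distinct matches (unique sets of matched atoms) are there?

[CX3](=O)[OX2H1] is the SMARTS for a carboxylic acid: an sp2 carbon double-bonded to O and single-bonded to an -OH oxygen.
No fragment in the molecule satisfies every constraint, giving 0 matches.

0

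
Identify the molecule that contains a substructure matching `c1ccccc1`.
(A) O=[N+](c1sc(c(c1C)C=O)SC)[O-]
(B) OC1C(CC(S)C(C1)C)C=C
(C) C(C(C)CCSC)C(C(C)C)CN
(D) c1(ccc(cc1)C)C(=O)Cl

c1ccccc1 describes six aromatic carbons in a ring (a benzene ring).
(A) has a methyl group (-CH3) but no six-membered all-carbon aromatic ring is present.
(B) has a methyl group (-CH3) but no six-membered all-carbon aromatic ring is present.
(C) has a methyl group (-CH3) but no six-membered all-carbon aromatic ring is present.
(D) contains the required atom environment, so the pattern matches.
So the answer is (D).

D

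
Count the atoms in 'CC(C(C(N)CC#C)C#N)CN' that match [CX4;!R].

6

Check the 12 heavy atoms by environment: 6× C (X4, acyclic) → match; 3× C (X2, acyclic) → no; 2× N (X3, acyclic) → no; 1× N (X1, acyclic) → no.
That gives 6 matching atoms.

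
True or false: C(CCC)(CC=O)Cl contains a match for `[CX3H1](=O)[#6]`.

The pattern [CX3H1](=O)[#6] describes an sp2 carbon with one H, double-bonded to O and single-bonded to carbon — an aldehyde.
The molecule carries an aldehyde (-CHO), whose atoms satisfy every constraint of the query, so the pattern matches.

True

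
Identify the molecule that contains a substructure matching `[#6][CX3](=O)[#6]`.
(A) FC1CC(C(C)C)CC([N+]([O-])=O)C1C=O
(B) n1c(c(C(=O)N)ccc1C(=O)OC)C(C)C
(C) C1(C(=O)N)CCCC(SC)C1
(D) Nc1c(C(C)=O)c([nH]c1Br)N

D

[#6][CX3](=O)[#6] describes a carbonyl carbon (no H) flanked by two carbons (a ketone).
(A) has an aldehyde (-CHO) but the carbonyl carbon has H1, so it is not flanked by two carbons.
(B) has a primary amide (-C(=O)NH2) but one neighbour of the carbonyl carbon is N, not C.
(C) has a primary amide (-C(=O)NH2) but one neighbour of the carbonyl carbon is N, not C.
(D) contains an acetyl/ketone group (-C(=O)CH3), which satisfies every atom and bond constraint.
So the answer is (D).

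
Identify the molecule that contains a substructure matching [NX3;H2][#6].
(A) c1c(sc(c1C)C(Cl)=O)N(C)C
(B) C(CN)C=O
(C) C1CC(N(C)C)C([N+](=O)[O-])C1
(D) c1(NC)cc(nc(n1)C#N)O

[NX3;H2][#6] describes a trivalent nitrogen with two H attached to carbon (a primary amine).
(A) has a dimethylamino group (-N(CH3)2) but the nitrogen has H0, not H2.
(B) contains a primary amino group (-NH2), which satisfies every atom and bond constraint.
(C) has a nitro group (-[N+](=O)[O-]) but the nitrogen is [N+] with no H, not NX3H2.
(D) has a nitrile (-C#N) but the nitrogen is NX1 (triple-bonded), not NX3 with two H.
So the answer is (B).

B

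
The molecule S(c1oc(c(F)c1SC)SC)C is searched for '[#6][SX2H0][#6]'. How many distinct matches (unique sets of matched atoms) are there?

[#6][SX2H0][#6] is the SMARTS for a thioether: an aliphatic sulfur bridging two carbons with no H on the sulfur.
The molecule carries 3 separate instances of a methylthio ether (-SCH3) meeting every constraint; each maps to a distinct set of atoms, giving 3 matches.

3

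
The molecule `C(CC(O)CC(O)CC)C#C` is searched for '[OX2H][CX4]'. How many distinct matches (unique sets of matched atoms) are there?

2

[OX2H][CX4] is the SMARTS for an aliphatic alcohol: a hydroxyl oxygen bound to an sp3 (X4) carbon.
The molecule carries 2 separate instances of a hydroxyl group (-OH) meeting every constraint; each maps to a distinct set of atoms, giving 2 matches.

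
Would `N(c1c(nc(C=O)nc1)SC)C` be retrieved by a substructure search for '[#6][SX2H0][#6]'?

The pattern [#6][SX2H0][#6] describes an aliphatic sulfur bridging two carbons with no H on the sulfur — a thioether.
The molecule carries a methylthio ether (-SCH3), whose atoms satisfy every constraint of the query, so the pattern matches.

Yes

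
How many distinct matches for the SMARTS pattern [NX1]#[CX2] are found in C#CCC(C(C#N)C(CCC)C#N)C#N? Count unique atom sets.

3

[NX1]#[CX2] is the SMARTS for a nitrile: a nitrogen triple-bonded to a two-connected carbon.
The molecule carries 3 separate instances of a nitrile (-C#N) meeting every constraint; each maps to a distinct set of atoms, giving 3 matches.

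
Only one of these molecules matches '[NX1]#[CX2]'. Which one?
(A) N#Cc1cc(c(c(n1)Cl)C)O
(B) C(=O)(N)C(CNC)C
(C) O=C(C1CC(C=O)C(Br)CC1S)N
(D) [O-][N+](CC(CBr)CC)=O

[NX1]#[CX2] describes a nitrogen triple-bonded to a two-connected carbon (a nitrile).
(A) contains a nitrile (-C#N), which satisfies every atom and bond constraint.
(B) has a primary amide (-C(=O)NH2) but the nitrogen is NX3, not NX1.
(C) has a primary amide (-C(=O)NH2) but the nitrogen is NX3, not NX1.
(D) has a nitro group (-[N+](=O)[O-]) but there is no C#N triple bond.
So the answer is (A).

A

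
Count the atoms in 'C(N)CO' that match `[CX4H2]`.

2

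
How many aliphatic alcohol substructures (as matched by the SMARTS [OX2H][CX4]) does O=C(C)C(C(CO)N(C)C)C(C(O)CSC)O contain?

[OX2H][CX4] is the SMARTS for an aliphatic alcohol: a hydroxyl oxygen bound to an sp3 (X4) carbon.
The molecule carries 3 separate instances of a hydroxyl group (-OH) meeting every constraint; each maps to a distinct set of atoms, giving 3 matches.

3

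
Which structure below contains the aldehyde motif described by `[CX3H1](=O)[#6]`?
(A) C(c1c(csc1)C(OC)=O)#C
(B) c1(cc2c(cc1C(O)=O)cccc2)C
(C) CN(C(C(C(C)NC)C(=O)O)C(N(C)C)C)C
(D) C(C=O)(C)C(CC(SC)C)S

D

[CX3H1](=O)[#6] describes an sp2 carbon with one H, double-bonded to O and single-bonded to carbon (an aldehyde).
(A) has a methyl-ester group (-C(=O)OCH3) but the carbonyl carbon has H0, not H1.
(B) has a carboxylic acid group (-C(=O)OH) but the carbonyl carbon has H0 and is bonded to O, not H1.
(C) has a carboxylic acid group (-C(=O)OH) but the carbonyl carbon has H0 and is bonded to O, not H1.
(D) contains an aldehyde (-CHO), which satisfies every atom and bond constraint.
So the answer is (D).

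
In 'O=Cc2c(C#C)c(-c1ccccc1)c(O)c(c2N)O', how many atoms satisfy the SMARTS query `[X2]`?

The query [X2] means: any atom with exactly two total connections (bonds + H).
Check the 19 heavy atoms by environment: 12× c (aromatic, X3) → no; 2× O (X2) → match; 2× C (X2) → match; 1× N (X3) → no; 1× C (X3) → no; 1× O (X1) → no.
Summing the matching environments: 2 + 2 = 4 matching atoms.

4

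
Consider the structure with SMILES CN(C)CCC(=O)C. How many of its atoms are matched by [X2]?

0

The query [X2] means: any atom with exactly two total connections (bonds + H).
Check the 8 heavy atoms by environment: 5× C (X4) → no; 1× N (X3) → no; 1× C (X3) → no; 1× O (X1) → no.
No environment satisfies the query, so 0 matching atoms.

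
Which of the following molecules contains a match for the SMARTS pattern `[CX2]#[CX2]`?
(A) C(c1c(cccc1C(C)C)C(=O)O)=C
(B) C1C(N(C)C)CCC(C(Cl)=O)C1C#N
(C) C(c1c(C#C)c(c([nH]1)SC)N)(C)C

C

[CX2]#[CX2] describes a carbon-carbon triple bond (an alkyne).
(A) has a vinyl group (-CH=CH2) but the C=C is a double bond; both carbons are CX3, not CX2.
(B) has a nitrile (-C#N) but the triple bond is C#N, not C#C.
(C) contains an ethynyl group (-C#CH), which satisfies every atom and bond constraint.
So the answer is (C).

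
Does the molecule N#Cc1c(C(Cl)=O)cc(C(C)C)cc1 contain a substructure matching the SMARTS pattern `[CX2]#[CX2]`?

No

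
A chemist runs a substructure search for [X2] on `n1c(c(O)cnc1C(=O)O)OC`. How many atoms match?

The query [X2] means: any atom with exactly two total connections (bonds + H).
Check the 12 heavy atoms by environment: 2× n (aromatic, X2) → match; 4× c (aromatic, X3) → no; 1× C (X3) → no; 1× O (X1) → no; 3× O (X2) → match; 1× C (X4) → no.
Summing the matching environments: 2 + 3 = 5 matching atoms.

5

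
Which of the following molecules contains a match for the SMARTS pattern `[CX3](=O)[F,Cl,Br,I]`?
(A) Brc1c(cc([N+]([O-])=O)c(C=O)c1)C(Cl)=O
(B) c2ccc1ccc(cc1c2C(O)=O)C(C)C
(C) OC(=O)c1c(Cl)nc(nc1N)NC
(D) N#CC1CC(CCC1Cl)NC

A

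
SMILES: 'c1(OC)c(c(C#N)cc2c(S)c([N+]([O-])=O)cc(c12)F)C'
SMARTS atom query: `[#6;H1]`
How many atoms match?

2

The query [#6;H1] means: any carbon bearing exactly one hydrogen.
Check the 20 heavy atoms by environment: 8× c (aromatic, H0) → no; 2× c (aromatic, H1) → match; 2× C (H3) → no; 1× F (H0) → no; 1× C (H0) → no; 1× N (H0) → no; 1× N (charge +1, H0) → no; 1× O (charge -1, H0) → no; 2× O (H0) → no; 1× S (H1) → no.
That gives 2 matching atoms.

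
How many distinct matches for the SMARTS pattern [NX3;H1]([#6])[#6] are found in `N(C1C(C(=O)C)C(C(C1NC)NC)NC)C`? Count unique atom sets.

[NX3;H1]([#6])[#6] is the SMARTS for a secondary amine: a trivalent nitrogen with one H, bonded to two carbons.
The molecule carries 4 separate instances of an N-methylamino group (-NHCH3) meeting every constraint; each maps to a distinct set of atoms, giving 4 matches.

4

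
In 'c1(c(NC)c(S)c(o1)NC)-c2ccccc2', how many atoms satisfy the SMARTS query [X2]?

2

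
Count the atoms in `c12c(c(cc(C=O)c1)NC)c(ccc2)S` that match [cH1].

The query [cH1] means: aromatic carbon bearing exactly one hydrogen.
Check the 15 heavy atoms by environment: 5× c (aromatic, H0) → no; 5× c (aromatic, H1) → match; 1× S (H1) → no; 1× C (H1) → no; 1× O (H0) → no; 1× N (H1) → no; 1× C (H3) → no.
That gives 5 matching atoms.

5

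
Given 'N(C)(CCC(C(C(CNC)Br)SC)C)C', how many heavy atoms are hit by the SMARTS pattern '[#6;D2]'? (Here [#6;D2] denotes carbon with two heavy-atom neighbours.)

3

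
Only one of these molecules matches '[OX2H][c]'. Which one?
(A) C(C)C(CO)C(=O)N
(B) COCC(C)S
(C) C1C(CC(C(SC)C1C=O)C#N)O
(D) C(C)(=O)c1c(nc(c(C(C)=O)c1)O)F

D

[OX2H][c] describes a hydroxyl oxygen attached to an aromatic carbon (a phenol).
(A) has a hydroxyl group (-OH) but the -OH is on an aliphatic carbon, not an aromatic c.
(B) has a methoxy ether (-OCH3) but the oxygen has H0, not H1.
(C) has a hydroxyl group (-OH) but the -OH is on an aliphatic carbon, not an aromatic c.
(D) contains a hydroxyl group (-OH), which satisfies every atom and bond constraint.
So the answer is (D).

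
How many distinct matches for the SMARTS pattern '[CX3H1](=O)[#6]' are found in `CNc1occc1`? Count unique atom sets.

[CX3H1](=O)[#6] is the SMARTS for an aldehyde: an sp2 carbon with one H, double-bonded to O and single-bonded to carbon.
No fragment in the molecule satisfies every constraint, giving 0 matches.

0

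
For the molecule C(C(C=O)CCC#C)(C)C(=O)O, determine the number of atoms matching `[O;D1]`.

3

Check the 12 heavy atoms by environment: 4× C (D2) → no; 3× C (D3) → no; 2× C (D1) → no; 3× O (D1) → match.
That gives 3 matching atoms.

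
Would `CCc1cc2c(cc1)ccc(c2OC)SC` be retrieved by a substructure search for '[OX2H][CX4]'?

No

The pattern [OX2H][CX4] describes a hydroxyl oxygen bound to an sp3 (X4) carbon — an aliphatic alcohol.
The closest candidate here is a methoxy ether (-OCH3), but the oxygen has H0 (ether), not H1. No other fragment satisfies the full query, so there is no match.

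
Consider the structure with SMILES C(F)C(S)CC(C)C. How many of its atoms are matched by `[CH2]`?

2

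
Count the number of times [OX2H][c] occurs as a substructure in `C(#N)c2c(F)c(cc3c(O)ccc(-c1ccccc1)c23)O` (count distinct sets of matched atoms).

2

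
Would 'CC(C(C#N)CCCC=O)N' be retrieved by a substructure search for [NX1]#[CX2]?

Yes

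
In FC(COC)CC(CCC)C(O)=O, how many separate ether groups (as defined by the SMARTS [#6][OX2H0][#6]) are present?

[#6][OX2H0][#6] is the SMARTS for an ether: an aliphatic oxygen bridging two carbons with no H on the oxygen.
Exactly one fragment in the molecule meets all constraints, giving 1 match.

1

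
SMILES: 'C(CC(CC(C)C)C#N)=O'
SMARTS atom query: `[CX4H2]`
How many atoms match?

2

The query [CX4H2] means: sp3 carbon (X4) with exactly two hydrogens.
Check the 10 heavy atoms by environment: 2× C (H2, X4) → match; 2× C (H1, X4) → no; 2× C (H3, X4) → no; 1× C (H0, X2) → no; 1× N (H0, X1) → no; 1× C (H1, X3) → no; 1× O (H0, X1) → no.
That gives 2 matching atoms.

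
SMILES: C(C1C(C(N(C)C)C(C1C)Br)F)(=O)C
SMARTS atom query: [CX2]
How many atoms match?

0

The query [CX2] means: C with X2: aliphatic carbon with exactly 2 total connections.
Check the 14 heavy atoms by environment: 9× C (X4) → no; 1× Br (X1) → no; 1× F (X1) → no; 1× C (X3) → no; 1× O (X1) → no; 1× N (X3) → no.
No environment satisfies the query, so 0 matching atoms.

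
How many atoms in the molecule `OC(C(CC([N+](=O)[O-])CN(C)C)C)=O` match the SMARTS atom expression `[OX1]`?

The query [OX1] means: aliphatic oxygen with one total connection — typically a carbonyl =O or an oxide.
Check the 14 heavy atoms by environment: 7× C (X4) → no; 1× N (X3) → no; 1× N (charge +1, X3) → no; 1× O (charge -1, X1) → match; 2× O (X1) → match; 1× C (X3) → no; 1× O (X2) → no.
Summing the matching environments: 1 + 2 = 3 matching atoms.

3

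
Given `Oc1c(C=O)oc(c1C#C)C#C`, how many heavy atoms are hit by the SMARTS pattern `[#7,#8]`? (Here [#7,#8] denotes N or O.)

3

The query [#7,#8] means: nitrogen or oxygen (comma = OR).
Check the 12 heavy atoms by environment: 1× o (aromatic) → match; 4× c (aromatic) → no; 5× C → no; 2× O → match.
Summing the matching environments: 1 + 2 = 3 matching atoms.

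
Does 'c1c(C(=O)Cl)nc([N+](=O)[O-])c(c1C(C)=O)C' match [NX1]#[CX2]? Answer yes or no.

The pattern [NX1]#[CX2] describes a nitrogen triple-bonded to a two-connected carbon — a nitrile.
The closest candidate here is a nitro group (-[N+](=O)[O-]), but there is no C#N triple bond. No other fragment satisfies the full query, so there is no match.

No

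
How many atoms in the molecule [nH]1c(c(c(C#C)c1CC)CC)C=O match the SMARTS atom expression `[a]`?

5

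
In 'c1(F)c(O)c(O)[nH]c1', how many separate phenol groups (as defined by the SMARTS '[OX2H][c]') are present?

[OX2H][c] is the SMARTS for a phenol: a hydroxyl oxygen attached to an aromatic carbon.
The molecule carries 2 separate instances of a hydroxyl group (-OH) meeting every constraint; each maps to a distinct set of atoms, giving 2 matches.

2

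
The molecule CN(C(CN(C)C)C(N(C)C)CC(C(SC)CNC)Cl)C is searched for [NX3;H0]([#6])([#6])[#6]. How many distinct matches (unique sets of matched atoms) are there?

[NX3;H0]([#6])([#6])[#6] is the SMARTS for a tertiary amine: a trivalent nitrogen with no H, bonded to three carbons.
The molecule carries 3 separate instances of a dimethylamino group (-N(CH3)2) meeting every constraint; each maps to a distinct set of atoms, giving 3 matches.

3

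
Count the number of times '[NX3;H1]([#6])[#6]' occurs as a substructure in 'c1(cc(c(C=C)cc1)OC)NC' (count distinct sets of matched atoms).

[NX3;H1]([#6])[#6] is the SMARTS for a secondary amine: a trivalent nitrogen with one H, bonded to two carbons.
Exactly one fragment in the molecule meets all constraints, giving 1 match.

1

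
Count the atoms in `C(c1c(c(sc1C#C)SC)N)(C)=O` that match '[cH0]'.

4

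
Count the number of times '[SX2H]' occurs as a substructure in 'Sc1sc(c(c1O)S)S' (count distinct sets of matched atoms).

3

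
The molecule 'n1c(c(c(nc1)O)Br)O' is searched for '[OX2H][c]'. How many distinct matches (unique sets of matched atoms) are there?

2

[OX2H][c] is the SMARTS for a phenol: a hydroxyl oxygen attached to an aromatic carbon.
The molecule carries 2 separate instances of a hydroxyl group (-OH) meeting every constraint; each maps to a distinct set of atoms, giving 2 matches.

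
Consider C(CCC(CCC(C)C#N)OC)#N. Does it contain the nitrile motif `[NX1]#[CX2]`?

Yes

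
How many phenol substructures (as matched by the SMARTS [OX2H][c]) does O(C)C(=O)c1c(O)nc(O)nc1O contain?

3

[OX2H][c] is the SMARTS for a phenol: a hydroxyl oxygen attached to an aromatic carbon.
The molecule carries 3 separate instances of a hydroxyl group (-OH) meeting every constraint; each maps to a distinct set of atoms, giving 3 matches.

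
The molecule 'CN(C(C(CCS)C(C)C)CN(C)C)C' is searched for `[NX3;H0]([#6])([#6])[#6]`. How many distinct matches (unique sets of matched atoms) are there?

[NX3;H0]([#6])([#6])[#6] is the SMARTS for a tertiary amine: a trivalent nitrogen with no H, bonded to three carbons.
The molecule carries 2 separate instances of a dimethylamino group (-N(CH3)2) meeting every constraint; each maps to a distinct set of atoms, giving 2 matches.

2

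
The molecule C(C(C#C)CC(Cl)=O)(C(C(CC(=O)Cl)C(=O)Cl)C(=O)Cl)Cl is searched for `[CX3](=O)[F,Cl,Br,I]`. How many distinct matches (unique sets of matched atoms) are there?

4

[CX3](=O)[F,Cl,Br,I] is the SMARTS for an acyl halide: a carbonyl carbon bonded to a halogen.
The molecule carries 4 separate instances of an acyl chloride (-C(=O)Cl) meeting every constraint; each maps to a distinct set of atoms, giving 4 matches.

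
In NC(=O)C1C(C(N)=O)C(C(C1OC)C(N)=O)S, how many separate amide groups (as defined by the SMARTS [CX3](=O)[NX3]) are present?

3

[CX3](=O)[NX3] is the SMARTS for an amide: a carbonyl carbon bonded to a trivalent nitrogen.
The molecule carries 3 separate instances of a primary amide (-C(=O)NH2) meeting every constraint; each maps to a distinct set of atoms, giving 3 matches.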